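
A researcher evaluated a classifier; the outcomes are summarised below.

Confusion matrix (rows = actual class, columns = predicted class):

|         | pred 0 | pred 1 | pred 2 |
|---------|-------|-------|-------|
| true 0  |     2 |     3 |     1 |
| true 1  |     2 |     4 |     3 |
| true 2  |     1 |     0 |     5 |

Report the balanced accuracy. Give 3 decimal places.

0.537

Balanced accuracy = mean of per-class recall.
  0: recall = 2/6 = 0.3333
  1: recall = 4/9 = 0.4444
  2: recall = 5/6 = 0.8333
Mean = (0.3333 + 0.4444 + 0.8333) / 3 = 0.537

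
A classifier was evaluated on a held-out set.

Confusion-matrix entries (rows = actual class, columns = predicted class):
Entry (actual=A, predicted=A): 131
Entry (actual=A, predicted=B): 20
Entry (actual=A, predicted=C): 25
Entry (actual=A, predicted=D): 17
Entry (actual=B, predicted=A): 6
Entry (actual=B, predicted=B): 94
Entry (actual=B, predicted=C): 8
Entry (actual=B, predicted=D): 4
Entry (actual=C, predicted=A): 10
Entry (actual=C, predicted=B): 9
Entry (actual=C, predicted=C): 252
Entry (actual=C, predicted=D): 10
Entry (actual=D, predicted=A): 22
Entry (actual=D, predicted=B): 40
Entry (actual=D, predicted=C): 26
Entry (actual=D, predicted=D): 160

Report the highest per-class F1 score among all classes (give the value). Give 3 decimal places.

0.851

Per-class F1 score (2·TP/(2·TP+FP+FN)):
  A: TP=131, FP=6+10+22=38, FN=20+25+17=62 → 262/362 = 0.7238
  B: TP=94, FP=20+9+40=69, FN=6+8+4=18 → 188/275 = 0.6836
  C: TP=252, FP=25+8+26=59, FN=10+9+10=29 → 504/592 = 0.8514
  D: TP=160, FP=17+4+10=31, FN=22+40+26=88 → 320/439 = 0.7289
Highest is class 'C' with F1 score = 0.851.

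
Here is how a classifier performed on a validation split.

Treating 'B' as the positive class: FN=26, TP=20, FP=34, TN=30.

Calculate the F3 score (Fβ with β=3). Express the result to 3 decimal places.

0.427

Fβ = (1+β²)·TP / ((1+β²)·TP + β²·FN + FP), with β²=9
= 10·20 / (10·20 + 9·26 + 34) = 0.427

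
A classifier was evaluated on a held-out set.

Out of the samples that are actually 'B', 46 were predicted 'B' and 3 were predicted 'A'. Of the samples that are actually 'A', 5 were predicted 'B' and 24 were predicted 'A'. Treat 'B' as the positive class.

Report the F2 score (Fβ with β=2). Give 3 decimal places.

0.931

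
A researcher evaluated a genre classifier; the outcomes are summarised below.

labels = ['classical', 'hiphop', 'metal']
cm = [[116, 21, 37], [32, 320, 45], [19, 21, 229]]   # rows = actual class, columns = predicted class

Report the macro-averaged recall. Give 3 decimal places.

Per-class recall (TP/(TP+FN)):
  classical: TP=116, FN=21+37=58 → 116/174 = 0.6667
  hiphop: TP=320, FN=32+45=77 → 320/397 = 0.8060
  metal: TP=229, FN=19+21=40 → 229/269 = 0.8513
Macro-recall = mean = (0.6667 + 0.8060 + 0.8513) / 3 = 0.775

0.775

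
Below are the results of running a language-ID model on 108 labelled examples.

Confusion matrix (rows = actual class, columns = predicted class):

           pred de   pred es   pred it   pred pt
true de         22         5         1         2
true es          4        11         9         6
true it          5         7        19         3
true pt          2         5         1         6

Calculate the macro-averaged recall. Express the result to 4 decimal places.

Per-class recall (TP/(TP+FN)):
  de: TP=22, FN=5+1+2=8 → 22/30 = 0.73333
  es: TP=11, FN=4+9+6=19 → 11/30 = 0.36667
  it: TP=19, FN=5+7+3=15 → 19/34 = 0.55882
  pt: TP=6, FN=2+5+1=8 → 6/14 = 0.42857
Macro-recall = mean = (0.73333 + 0.36667 + 0.55882 + 0.42857) / 4 = 0.5218

0.5218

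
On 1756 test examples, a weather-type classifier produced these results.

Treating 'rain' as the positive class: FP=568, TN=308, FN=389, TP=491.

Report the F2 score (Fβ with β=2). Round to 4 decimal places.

0.5361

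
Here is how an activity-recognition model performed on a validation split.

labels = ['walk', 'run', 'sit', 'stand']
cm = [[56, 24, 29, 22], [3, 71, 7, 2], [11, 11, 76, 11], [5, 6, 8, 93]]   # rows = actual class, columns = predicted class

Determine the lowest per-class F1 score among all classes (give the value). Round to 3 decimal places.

0.544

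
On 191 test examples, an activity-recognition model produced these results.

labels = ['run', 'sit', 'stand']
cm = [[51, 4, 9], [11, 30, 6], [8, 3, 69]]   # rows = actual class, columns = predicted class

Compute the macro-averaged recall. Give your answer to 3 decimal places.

0.766

Per-class recall (TP/(TP+FN)):
  run: TP=51, FN=4+9=13 → 51/64 = 0.7969
  sit: TP=30, FN=11+6=17 → 30/47 = 0.6383
  stand: TP=69, FN=8+3=11 → 69/80 = 0.8625
Macro-recall = mean = (0.7969 + 0.6383 + 0.8625) / 3 = 0.766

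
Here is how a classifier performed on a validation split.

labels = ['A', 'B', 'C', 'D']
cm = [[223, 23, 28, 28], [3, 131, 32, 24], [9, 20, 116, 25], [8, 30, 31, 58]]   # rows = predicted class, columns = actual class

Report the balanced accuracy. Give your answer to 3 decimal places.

Balanced accuracy = mean of per-class recall.
  A: recall = 223/243 = 0.9177
  B: recall = 131/204 = 0.6422
  C: recall = 116/207 = 0.5604
  D: recall = 58/135 = 0.4296
Mean = (0.9177 + 0.6422 + 0.5604 + 0.4296) / 4 = 0.637

0.637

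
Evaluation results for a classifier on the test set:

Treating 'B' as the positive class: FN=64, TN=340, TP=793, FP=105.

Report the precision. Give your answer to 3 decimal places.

0.883

Precision = TP/(TP+FP) = 793/(793+105) = 793/898 = 0.883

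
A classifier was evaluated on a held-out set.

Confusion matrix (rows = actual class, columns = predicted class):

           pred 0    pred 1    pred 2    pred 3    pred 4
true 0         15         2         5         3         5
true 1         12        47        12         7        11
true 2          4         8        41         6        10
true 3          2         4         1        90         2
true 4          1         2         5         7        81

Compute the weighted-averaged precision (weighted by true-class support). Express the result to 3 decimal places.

0.715

Per-class precision (TP/(TP+FP)):
  0: TP=15, FP=12+4+2+1=19 → 15/34 = 0.4412
  1: TP=47, FP=2+8+4+2=16 → 47/63 = 0.7460
  2: TP=41, FP=5+12+1+5=23 → 41/64 = 0.6406
  3: TP=90, FP=3+7+6+7=23 → 90/113 = 0.7965
  4: TP=81, FP=5+11+10+2=28 → 81/109 = 0.7431
Weighted-precision = Σ (supportᵢ/N)·precisionᵢ with N=383: (30/383)·0.4412 + (89/383)·0.7460 + (69/383)·0.6406 + (99/383)·0.7965 + (96/383)·0.7431 = 0.715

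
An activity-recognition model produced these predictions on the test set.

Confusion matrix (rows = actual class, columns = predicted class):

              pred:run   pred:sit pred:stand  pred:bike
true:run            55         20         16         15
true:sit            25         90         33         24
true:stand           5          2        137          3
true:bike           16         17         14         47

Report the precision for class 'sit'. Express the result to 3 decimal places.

Treat 'sit' as positive and all other classes as negative.
precision = TP/(TP+FP).
sit: TP=90, FP=20+2+17=39 → 90/129 = 0.6977

0.698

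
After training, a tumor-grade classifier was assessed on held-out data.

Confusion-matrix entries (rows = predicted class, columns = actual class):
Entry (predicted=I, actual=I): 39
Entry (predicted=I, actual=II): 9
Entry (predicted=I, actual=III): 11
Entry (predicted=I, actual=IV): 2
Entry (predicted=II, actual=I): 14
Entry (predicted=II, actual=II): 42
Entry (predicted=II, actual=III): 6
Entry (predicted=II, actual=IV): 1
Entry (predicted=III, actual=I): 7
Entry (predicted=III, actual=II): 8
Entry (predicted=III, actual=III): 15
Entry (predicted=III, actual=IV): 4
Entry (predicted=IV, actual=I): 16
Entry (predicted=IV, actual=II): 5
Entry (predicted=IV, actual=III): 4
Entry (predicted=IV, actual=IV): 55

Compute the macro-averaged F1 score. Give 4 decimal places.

Per-class F1 score (2·TP/(2·TP+FP+FN)):
  I: TP=39, FP=9+11+2=22, FN=14+7+16=37 → 78/137 = 0.56934
  II: TP=42, FP=14+6+1=21, FN=9+8+5=22 → 84/127 = 0.66142
  III: TP=15, FP=7+8+4=19, FN=11+6+4=21 → 30/70 = 0.42857
  IV: TP=55, FP=16+5+4=25, FN=2+1+4=7 → 110/142 = 0.77465
Macro-F1 score = mean = (0.56934 + 0.66142 + 0.42857 + 0.77465) / 4 = 0.6085

0.6085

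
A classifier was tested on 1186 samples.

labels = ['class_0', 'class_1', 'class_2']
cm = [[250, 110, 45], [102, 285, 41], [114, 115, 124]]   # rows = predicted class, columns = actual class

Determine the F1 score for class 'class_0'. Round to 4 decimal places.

0.5741

Take TP from the diagonal, FP from the rest of the 'class_0' prediction marginal, FN from the rest of the 'class_0' actual marginal.
F1 score = 2·TP/(2·TP+FP+FN).
class_0: TP=250, FP=110+45=155, FN=102+114=216 → 500/871 = 0.57405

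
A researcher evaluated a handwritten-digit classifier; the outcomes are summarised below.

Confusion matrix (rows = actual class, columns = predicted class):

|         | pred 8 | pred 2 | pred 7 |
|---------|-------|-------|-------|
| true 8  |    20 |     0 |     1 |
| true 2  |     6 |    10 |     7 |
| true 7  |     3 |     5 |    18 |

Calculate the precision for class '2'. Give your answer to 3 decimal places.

One-vs-rest for '2': TP = diagonal; FP = other classes predicted '2'; FN = '2' predicted as other.
precision = TP/(TP+FP).
2: TP=10, FP=0+5=5 → 10/15 = 0.6667

0.667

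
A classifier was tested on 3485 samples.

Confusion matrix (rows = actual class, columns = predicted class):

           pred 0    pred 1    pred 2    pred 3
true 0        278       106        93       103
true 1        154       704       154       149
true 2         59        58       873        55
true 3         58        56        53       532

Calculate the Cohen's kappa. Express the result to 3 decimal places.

0.572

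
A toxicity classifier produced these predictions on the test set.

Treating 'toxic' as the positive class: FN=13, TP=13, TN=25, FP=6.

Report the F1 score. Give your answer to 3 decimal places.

0.578

Precision = TP/(TP+FP) = 13/19 = 0.6842
Recall = TP/(TP+FN) = 13/26 = 0.5000
F1 = 2·TP/(2·TP+FP+FN) = 26/45 = 0.578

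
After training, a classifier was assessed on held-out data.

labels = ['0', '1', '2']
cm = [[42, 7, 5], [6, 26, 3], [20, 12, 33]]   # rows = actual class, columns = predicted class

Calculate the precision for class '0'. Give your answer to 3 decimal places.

0.618

Take TP from the diagonal, FP from the rest of the '0' prediction marginal, FN from the rest of the '0' actual marginal.
precision = TP/(TP+FP).
0: TP=42, FP=6+20=26 → 42/68 = 0.6176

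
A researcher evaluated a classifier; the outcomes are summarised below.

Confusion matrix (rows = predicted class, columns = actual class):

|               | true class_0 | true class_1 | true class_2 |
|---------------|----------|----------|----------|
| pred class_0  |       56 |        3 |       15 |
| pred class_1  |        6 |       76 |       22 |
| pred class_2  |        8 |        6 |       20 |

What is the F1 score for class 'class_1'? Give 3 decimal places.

Take TP from the diagonal, FP from the rest of the 'class_1' prediction marginal, FN from the rest of the 'class_1' actual marginal.
F1 score = 2·TP/(2·TP+FP+FN).
class_1: TP=76, FP=6+22=28, FN=3+6=9 → 152/189 = 0.8042

0.804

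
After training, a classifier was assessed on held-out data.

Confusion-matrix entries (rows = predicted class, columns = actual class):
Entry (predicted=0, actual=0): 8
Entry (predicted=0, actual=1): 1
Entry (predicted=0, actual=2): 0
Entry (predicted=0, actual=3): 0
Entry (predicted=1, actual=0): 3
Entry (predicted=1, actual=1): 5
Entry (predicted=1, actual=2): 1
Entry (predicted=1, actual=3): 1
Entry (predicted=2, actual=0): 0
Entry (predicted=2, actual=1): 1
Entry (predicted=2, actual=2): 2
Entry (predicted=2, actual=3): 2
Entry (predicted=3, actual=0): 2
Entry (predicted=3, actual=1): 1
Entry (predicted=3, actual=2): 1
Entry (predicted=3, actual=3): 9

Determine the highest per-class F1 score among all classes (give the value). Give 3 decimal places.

0.727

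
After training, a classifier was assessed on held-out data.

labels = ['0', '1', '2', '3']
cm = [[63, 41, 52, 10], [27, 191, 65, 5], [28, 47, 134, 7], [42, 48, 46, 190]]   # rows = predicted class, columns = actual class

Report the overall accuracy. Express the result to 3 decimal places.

0.580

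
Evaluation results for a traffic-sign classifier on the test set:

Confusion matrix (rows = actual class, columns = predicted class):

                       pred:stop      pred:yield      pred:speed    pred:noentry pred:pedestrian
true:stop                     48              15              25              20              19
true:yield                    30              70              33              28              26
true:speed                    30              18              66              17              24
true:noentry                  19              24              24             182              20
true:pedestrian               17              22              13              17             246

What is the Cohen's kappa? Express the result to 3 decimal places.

0.461

Observed agreement pₒ = trace/N = 612/1053 = 0.5812
Expected agreement pₑ = Σ (rowᵢ·colᵢ)/N² = (127·144 + 187·149 + 155·161 + 269·264 + 315·335)/1053² = 0.2233
κ = (pₒ − pₑ)/(1 − pₑ) = (0.5812 − 0.2233)/(1 − 0.2233) = 0.461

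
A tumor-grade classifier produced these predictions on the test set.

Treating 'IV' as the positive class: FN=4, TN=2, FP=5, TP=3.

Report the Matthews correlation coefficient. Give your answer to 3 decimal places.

MCC = (TP·TN − FP·FN) / √((TP+FP)(TP+FN)(TN+FP)(TN+FN))
Numerator = 3·2 − 5·4 = -14
Denominator = √(8·7·7·6) = √2352 = 48.4974
MCC = -14 / 48.4974 = -0.289

-0.289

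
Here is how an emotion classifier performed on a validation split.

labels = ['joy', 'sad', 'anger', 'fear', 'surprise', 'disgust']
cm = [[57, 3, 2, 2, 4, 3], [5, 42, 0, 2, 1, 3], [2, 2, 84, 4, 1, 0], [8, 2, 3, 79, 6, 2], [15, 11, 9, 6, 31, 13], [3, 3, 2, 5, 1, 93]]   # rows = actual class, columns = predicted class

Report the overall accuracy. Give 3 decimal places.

0.758

Accuracy = trace / total = (57+42+84+79+31+93=386) / 509 = 386/509 = 0.758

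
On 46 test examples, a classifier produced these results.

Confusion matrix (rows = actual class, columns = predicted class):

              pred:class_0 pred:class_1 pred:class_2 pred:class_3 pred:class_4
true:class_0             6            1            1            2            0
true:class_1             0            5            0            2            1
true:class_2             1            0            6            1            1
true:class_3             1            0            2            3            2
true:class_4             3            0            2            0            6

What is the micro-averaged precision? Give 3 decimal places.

0.565

Micro-averaging pools counts across classes: ΣTP=26, ΣFP=20, ΣFN=20.
Micro-precision = TP/(TP+FP) on pooled counts = 0.565 (equals overall accuracy in single-label multiclass).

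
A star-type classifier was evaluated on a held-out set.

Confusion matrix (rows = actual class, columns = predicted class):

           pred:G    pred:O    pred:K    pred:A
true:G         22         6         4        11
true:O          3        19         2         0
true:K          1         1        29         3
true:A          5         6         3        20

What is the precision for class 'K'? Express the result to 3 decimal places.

0.763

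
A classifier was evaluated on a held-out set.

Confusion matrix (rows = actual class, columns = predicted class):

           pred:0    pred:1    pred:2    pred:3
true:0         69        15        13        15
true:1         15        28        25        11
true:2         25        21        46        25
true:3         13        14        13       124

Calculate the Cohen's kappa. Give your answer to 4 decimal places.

Observed agreement pₒ = trace/N = 267/472 = 0.56568
Expected agreement pₑ = Σ (rowᵢ·colᵢ)/N² = (112·122 + 79·78 + 117·97 + 164·175)/472² = 0.26876
κ = (pₒ − pₑ)/(1 − pₑ) = (0.56568 − 0.26876)/(1 − 0.26876) = 0.4060

0.4060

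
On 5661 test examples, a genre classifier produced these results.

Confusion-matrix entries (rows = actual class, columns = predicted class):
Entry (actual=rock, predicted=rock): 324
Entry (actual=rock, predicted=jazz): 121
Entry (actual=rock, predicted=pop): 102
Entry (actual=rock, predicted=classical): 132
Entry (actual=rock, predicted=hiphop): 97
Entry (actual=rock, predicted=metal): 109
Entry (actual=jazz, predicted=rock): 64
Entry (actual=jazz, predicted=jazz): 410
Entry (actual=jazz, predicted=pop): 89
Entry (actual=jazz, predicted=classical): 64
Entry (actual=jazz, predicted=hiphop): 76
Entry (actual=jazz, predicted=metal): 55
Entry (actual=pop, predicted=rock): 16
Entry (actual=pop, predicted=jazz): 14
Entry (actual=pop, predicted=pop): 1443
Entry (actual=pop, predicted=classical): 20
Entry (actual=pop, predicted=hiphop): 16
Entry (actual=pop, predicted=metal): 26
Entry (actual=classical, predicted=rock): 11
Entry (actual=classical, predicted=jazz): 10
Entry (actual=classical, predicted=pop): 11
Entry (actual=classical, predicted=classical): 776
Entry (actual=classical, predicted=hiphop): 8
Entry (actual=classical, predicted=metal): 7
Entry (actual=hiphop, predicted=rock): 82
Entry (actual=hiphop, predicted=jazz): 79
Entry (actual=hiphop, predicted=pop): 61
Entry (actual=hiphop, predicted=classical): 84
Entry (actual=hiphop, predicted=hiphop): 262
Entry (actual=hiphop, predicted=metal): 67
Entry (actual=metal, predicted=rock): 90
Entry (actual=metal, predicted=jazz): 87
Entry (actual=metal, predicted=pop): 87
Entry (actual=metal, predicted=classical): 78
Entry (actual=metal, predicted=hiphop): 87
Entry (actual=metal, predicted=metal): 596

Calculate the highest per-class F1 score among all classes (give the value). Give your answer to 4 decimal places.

Per-class F1 score (2·TP/(2·TP+FP+FN)):
  rock: TP=324, FP=64+16+11+82+90=263, FN=121+102+132+97+109=561 → 648/1472 = 0.44022
  jazz: TP=410, FP=121+14+10+79+87=311, FN=64+89+64+76+55=348 → 820/1479 = 0.55443
  pop: TP=1443, FP=102+89+11+61+87=350, FN=16+14+20+16+26=92 → 2886/3328 = 0.86719
  classical: TP=776, FP=132+64+20+84+78=378, FN=11+10+11+8+7=47 → 1552/1977 = 0.78503
  hiphop: TP=262, FP=97+76+16+8+87=284, FN=82+79+61+84+67=373 → 524/1181 = 0.44369
  metal: TP=596, FP=109+55+26+7+67=264, FN=90+87+87+78+87=429 → 1192/1885 = 0.63236
Highest is class 'pop' with F1 score = 0.8672.

0.8672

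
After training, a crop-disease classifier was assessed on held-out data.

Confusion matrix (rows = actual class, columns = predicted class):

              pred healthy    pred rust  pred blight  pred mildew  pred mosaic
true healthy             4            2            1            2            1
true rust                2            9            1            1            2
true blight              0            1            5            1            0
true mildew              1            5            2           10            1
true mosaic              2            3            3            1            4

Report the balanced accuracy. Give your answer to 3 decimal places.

0.510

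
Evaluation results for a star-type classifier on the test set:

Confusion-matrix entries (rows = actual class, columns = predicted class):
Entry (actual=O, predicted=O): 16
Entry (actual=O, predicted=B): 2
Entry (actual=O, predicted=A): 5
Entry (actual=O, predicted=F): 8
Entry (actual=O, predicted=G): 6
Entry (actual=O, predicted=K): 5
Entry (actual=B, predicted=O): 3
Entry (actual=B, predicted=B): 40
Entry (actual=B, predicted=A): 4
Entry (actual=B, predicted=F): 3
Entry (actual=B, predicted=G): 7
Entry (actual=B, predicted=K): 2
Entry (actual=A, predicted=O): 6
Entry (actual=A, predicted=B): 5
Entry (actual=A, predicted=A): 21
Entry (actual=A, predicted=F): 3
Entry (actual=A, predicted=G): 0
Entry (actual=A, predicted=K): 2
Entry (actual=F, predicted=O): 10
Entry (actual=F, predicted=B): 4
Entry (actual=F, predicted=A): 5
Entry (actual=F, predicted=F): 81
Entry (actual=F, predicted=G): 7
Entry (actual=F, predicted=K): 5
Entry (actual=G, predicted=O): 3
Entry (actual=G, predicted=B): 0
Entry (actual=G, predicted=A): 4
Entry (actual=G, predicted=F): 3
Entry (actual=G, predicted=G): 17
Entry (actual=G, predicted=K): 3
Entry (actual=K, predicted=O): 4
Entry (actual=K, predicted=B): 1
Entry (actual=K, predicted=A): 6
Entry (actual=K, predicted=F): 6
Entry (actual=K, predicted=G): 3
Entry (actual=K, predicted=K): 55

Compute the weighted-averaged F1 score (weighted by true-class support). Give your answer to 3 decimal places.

Per-class F1 score (2·TP/(2·TP+FP+FN)):
  O: TP=16, FP=3+6+10+3+4=26, FN=2+5+8+6+5=26 → 32/84 = 0.3810
  B: TP=40, FP=2+5+4+0+1=12, FN=3+4+3+7+2=19 → 80/111 = 0.7207
  A: TP=21, FP=5+4+5+4+6=24, FN=6+5+3+0+2=16 → 42/82 = 0.5122
  F: TP=81, FP=8+3+3+3+6=23, FN=10+4+5+7+5=31 → 162/216 = 0.7500
  G: TP=17, FP=6+7+0+7+3=23, FN=3+0+4+3+3=13 → 34/70 = 0.4857
  K: TP=55, FP=5+2+2+5+3=17, FN=4+1+6+6+3=20 → 110/147 = 0.7483
Weighted-F1 score = Σ (supportᵢ/N)·F1 scoreᵢ with N=355: (42/355)·0.3810 + (59/355)·0.7207 + (37/355)·0.5122 + (112/355)·0.7500 + (30/355)·0.4857 + (75/355)·0.7483 = 0.654

0.654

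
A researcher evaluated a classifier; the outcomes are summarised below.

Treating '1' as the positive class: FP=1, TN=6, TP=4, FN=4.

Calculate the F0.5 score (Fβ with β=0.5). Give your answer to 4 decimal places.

0.7143

Fβ = (1+β²)·TP / ((1+β²)·TP + β²·FN + FP), with β²=1/4
= 1.25·4 / (1.25·4 + 0.25·4 + 1) = 0.7143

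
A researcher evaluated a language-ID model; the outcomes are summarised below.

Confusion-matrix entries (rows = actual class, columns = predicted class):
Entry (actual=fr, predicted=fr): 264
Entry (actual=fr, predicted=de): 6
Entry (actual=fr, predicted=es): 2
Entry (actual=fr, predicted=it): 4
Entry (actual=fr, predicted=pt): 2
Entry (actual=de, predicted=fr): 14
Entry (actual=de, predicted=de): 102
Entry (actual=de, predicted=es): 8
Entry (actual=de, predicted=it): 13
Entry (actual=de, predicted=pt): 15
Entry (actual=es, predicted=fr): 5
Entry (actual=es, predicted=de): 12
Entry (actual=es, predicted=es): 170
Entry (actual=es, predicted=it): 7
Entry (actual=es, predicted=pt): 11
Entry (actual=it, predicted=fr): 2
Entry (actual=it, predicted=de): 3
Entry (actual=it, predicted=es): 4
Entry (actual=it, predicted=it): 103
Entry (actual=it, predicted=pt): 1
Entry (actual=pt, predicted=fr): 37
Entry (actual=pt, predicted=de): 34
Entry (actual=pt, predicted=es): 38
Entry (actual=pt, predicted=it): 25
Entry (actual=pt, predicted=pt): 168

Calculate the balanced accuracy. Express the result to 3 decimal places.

0.784

Balanced accuracy = mean of per-class recall.
  fr: recall = 264/278 = 0.9496
  de: recall = 102/152 = 0.6711
  es: recall = 170/205 = 0.8293
  it: recall = 103/113 = 0.9115
  pt: recall = 168/302 = 0.5563
Mean = (0.9496 + 0.6711 + 0.8293 + 0.9115 + 0.5563) / 5 = 0.784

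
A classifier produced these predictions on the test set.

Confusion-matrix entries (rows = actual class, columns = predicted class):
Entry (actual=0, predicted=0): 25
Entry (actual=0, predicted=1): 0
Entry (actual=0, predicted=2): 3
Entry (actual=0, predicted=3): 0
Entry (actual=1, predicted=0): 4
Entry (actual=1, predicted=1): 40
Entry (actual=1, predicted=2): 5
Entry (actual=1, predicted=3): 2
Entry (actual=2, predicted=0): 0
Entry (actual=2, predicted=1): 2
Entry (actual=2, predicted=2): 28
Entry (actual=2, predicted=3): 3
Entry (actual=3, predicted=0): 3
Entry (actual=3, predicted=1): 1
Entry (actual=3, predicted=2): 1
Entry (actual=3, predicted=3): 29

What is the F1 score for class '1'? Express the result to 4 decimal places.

0.8511

F1 score = 2·TP/(2·TP+FP+FN).
1: TP=40, FP=0+2+1=3, FN=4+5+2=11 → 80/94 = 0.85106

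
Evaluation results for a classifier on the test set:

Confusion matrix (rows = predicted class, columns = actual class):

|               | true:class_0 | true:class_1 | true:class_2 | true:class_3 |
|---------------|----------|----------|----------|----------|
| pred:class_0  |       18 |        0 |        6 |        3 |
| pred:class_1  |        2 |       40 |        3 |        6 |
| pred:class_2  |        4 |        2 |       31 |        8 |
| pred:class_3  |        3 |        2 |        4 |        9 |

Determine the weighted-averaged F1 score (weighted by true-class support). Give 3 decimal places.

Per-class F1 score (2·TP/(2·TP+FP+FN)):
  class_0: TP=18, FP=0+6+3=9, FN=2+4+3=9 → 36/54 = 0.6667
  class_1: TP=40, FP=2+3+6=11, FN=0+2+2=4 → 80/95 = 0.8421
  class_2: TP=31, FP=4+2+8=14, FN=6+3+4=13 → 62/89 = 0.6966
  class_3: TP=9, FP=3+2+4=9, FN=3+6+8=17 → 18/44 = 0.4091
Weighted-F1 score = Σ (supportᵢ/N)·F1 scoreᵢ with N=141: (27/141)·0.6667 + (44/141)·0.8421 + (44/141)·0.6966 + (26/141)·0.4091 = 0.683

0.683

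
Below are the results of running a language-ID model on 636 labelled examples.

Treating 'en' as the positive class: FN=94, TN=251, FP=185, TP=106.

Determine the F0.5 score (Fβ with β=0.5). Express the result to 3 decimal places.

0.389

Fβ = (1+β²)·TP / ((1+β²)·TP + β²·FN + FP), with β²=1/4
= 1.25·106 / (1.25·106 + 0.25·94 + 185) = 0.389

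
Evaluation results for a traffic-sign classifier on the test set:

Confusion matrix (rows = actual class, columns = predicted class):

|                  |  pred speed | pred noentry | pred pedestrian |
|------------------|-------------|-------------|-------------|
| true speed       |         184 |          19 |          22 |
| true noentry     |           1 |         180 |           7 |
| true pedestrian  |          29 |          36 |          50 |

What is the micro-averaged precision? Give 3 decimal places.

Micro-averaging pools counts across classes: ΣTP=414, ΣFP=114, ΣFN=114.
Micro-precision = TP/(TP+FP) on pooled counts = 0.784 (equals overall accuracy in single-label multiclass).

0.784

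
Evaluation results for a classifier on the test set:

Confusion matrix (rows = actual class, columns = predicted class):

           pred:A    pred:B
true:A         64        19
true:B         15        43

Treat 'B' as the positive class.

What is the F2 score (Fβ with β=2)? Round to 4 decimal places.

Fβ = (1+β²)·TP / ((1+β²)·TP + β²·FN + FP), with β²=4
= 5·43 / (5·43 + 4·15 + 19) = 0.7313

0.7313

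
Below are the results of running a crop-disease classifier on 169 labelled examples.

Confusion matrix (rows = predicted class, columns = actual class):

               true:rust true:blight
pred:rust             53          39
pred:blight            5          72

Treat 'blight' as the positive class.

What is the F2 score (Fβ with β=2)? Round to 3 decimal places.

0.691

Fβ = (1+β²)·TP / ((1+β²)·TP + β²·FN + FP), with β²=4
= 5·72 / (5·72 + 4·39 + 5) = 0.691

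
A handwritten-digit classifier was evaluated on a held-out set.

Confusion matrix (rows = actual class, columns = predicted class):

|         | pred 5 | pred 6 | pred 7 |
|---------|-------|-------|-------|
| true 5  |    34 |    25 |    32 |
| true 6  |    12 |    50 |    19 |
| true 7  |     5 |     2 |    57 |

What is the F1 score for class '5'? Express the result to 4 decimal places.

Take TP from the diagonal, FP from the rest of the '5' prediction marginal, FN from the rest of the '5' actual marginal.
F1 score = 2·TP/(2·TP+FP+FN).
5: TP=34, FP=12+5=17, FN=25+32=57 → 68/142 = 0.47887

0.4789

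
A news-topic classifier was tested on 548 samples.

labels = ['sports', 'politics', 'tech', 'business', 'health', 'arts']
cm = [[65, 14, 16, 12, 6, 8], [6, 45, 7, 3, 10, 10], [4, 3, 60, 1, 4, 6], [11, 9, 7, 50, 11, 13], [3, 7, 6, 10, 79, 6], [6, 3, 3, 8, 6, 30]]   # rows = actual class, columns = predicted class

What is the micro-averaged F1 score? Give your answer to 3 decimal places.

0.600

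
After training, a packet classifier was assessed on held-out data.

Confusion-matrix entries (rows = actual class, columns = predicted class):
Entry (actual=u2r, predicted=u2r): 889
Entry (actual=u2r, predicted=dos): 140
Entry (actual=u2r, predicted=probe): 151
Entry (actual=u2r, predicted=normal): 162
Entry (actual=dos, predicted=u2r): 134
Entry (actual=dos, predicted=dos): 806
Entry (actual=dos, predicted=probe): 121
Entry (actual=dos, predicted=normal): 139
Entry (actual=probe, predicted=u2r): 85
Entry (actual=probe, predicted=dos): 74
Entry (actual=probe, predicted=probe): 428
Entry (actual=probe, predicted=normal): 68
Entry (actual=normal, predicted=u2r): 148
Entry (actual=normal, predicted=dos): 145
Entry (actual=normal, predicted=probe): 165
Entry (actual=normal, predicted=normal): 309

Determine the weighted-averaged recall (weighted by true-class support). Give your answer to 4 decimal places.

0.6135

Per-class recall (TP/(TP+FN)):
  u2r: TP=889, FN=140+151+162=453 → 889/1342 = 0.66244
  dos: TP=806, FN=134+121+139=394 → 806/1200 = 0.67167
  probe: TP=428, FN=85+74+68=227 → 428/655 = 0.65344
  normal: TP=309, FN=148+145+165=458 → 309/767 = 0.40287
Weighted-recall = Σ (supportᵢ/N)·recallᵢ with N=3964: (1342/3964)·0.66244 + (1200/3964)·0.67167 + (655/3964)·0.65344 + (767/3964)·0.40287 = 0.6135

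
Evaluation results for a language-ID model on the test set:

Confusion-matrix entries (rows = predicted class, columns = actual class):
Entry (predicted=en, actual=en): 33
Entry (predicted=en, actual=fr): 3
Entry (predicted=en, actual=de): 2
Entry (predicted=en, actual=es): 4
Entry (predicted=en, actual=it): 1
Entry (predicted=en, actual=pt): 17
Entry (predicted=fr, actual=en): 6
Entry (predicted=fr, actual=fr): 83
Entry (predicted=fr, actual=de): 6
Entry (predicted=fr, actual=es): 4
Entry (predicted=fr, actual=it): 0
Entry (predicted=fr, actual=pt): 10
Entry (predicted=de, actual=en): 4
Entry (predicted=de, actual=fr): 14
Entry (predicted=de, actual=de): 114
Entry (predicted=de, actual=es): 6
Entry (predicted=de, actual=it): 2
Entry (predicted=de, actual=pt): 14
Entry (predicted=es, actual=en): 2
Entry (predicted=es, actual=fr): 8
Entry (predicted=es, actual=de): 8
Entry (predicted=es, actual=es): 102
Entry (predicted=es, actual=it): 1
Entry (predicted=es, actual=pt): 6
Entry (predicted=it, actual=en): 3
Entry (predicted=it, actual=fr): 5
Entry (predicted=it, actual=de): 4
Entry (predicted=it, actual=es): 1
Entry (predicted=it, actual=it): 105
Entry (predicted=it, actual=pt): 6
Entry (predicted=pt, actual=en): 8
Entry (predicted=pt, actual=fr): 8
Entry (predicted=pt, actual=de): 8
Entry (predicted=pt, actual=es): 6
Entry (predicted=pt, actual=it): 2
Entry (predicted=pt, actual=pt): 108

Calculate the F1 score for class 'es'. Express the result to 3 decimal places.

0.816

Treat 'es' as positive and all other classes as negative.
F1 score = 2·TP/(2·TP+FP+FN).
es: TP=102, FP=2+8+8+1+6=25, FN=4+4+6+1+6=21 → 204/250 = 0.8160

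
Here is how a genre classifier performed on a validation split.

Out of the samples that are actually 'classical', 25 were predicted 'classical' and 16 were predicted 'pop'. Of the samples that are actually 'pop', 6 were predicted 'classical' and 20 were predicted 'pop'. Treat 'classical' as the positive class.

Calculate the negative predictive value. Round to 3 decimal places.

0.556

NPV = TN/(TN+FN) = 20/(20+16) = 0.556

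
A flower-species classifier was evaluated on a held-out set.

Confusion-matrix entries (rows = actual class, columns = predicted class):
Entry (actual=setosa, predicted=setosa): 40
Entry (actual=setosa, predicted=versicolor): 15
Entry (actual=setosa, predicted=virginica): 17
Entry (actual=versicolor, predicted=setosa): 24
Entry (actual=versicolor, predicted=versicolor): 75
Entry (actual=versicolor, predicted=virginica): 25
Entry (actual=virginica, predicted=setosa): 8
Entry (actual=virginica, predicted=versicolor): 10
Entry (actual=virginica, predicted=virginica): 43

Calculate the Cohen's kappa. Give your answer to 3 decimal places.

0.412

Observed agreement pₒ = trace/N = 158/257 = 0.6148
Expected agreement pₑ = Σ (rowᵢ·colᵢ)/N² = (72·72 + 124·100 + 61·85)/257² = 0.3447
κ = (pₒ − pₑ)/(1 − pₑ) = (0.6148 − 0.3447)/(1 − 0.3447) = 0.412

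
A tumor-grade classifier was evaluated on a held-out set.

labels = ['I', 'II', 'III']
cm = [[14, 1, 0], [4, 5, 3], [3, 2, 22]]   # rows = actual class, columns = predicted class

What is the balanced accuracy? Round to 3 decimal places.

0.722

Balanced accuracy = mean of per-class recall.
  I: recall = 14/15 = 0.9333
  II: recall = 5/12 = 0.4167
  III: recall = 22/27 = 0.8148
Mean = (0.9333 + 0.4167 + 0.8148) / 3 = 0.722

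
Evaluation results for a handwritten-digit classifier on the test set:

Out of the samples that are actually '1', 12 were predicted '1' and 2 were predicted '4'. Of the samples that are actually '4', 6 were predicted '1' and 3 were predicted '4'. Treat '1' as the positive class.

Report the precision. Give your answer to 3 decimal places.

0.667

Precision = TP/(TP+FP) = 12/(12+6) = 12/18 = 0.667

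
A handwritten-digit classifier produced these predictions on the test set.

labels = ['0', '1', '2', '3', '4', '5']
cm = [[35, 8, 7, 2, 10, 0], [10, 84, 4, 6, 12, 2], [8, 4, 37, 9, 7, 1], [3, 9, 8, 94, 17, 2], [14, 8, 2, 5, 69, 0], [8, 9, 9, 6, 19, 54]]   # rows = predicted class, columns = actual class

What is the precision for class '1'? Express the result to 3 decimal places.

Treat '1' as positive and all other classes as negative.
precision = TP/(TP+FP).
1: TP=84, FP=10+4+6+12+2=34 → 84/118 = 0.7119

0.712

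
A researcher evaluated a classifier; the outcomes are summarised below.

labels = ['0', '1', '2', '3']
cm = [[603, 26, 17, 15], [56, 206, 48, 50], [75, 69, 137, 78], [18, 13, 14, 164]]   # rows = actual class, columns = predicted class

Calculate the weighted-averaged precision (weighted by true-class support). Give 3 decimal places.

Per-class precision (TP/(TP+FP)):
  0: TP=603, FP=56+75+18=149 → 603/752 = 0.8019
  1: TP=206, FP=26+69+13=108 → 206/314 = 0.6561
  2: TP=137, FP=17+48+14=79 → 137/216 = 0.6343
  3: TP=164, FP=15+50+78=143 → 164/307 = 0.5342
Weighted-precision = Σ (supportᵢ/N)·precisionᵢ with N=1589: (661/1589)·0.8019 + (360/1589)·0.6561 + (359/1589)·0.6343 + (209/1589)·0.5342 = 0.696

0.696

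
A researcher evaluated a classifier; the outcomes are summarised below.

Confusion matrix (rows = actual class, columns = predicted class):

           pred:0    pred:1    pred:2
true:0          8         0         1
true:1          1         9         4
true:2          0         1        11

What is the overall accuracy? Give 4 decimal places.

0.8000

Accuracy = trace / total = (8+9+11=28) / 35 = 28/35 = 0.8000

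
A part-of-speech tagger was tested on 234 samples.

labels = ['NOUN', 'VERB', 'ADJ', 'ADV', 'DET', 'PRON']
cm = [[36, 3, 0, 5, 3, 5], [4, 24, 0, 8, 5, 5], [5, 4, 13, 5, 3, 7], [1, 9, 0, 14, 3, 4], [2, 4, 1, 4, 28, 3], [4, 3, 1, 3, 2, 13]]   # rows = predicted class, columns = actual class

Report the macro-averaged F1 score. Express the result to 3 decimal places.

0.529

Per-class F1 score (2·TP/(2·TP+FP+FN)):
  NOUN: TP=36, FP=3+0+5+3+5=16, FN=4+5+1+2+4=16 → 72/104 = 0.6923
  VERB: TP=24, FP=4+0+8+5+5=22, FN=3+4+9+4+3=23 → 48/93 = 0.5161
  ADJ: TP=13, FP=5+4+5+3+7=24, FN=0+0+0+1+1=2 → 26/52 = 0.5000
  ADV: TP=14, FP=1+9+0+3+4=17, FN=5+8+5+4+3=25 → 28/70 = 0.4000
  DET: TP=28, FP=2+4+1+4+3=14, FN=3+5+3+3+2=16 → 56/86 = 0.6512
  PRON: TP=13, FP=4+3+1+3+2=13, FN=5+5+7+4+3=24 → 26/63 = 0.4127
Macro-F1 score = mean = (0.6923 + 0.5161 + 0.5000 + 0.4000 + 0.6512 + 0.4127) / 6 = 0.529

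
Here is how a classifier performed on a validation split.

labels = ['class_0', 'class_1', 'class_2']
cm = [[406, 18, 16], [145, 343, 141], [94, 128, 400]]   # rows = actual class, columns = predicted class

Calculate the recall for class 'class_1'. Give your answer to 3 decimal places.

recall = TP/(TP+FN).
class_1: TP=343, FN=145+141=286 → 343/629 = 0.5453

0.545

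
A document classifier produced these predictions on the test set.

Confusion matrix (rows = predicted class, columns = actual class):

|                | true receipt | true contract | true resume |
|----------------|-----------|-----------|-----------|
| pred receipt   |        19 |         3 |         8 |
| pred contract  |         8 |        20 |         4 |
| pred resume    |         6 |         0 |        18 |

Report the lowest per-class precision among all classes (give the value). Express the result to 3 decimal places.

0.625

Per-class precision (TP/(TP+FP)):
  receipt: TP=19, FP=3+8=11 → 19/30 = 0.6333
  contract: TP=20, FP=8+4=12 → 20/32 = 0.6250
  resume: TP=18, FP=6+0=6 → 18/24 = 0.7500
Lowest is class 'contract' with precision = 0.625.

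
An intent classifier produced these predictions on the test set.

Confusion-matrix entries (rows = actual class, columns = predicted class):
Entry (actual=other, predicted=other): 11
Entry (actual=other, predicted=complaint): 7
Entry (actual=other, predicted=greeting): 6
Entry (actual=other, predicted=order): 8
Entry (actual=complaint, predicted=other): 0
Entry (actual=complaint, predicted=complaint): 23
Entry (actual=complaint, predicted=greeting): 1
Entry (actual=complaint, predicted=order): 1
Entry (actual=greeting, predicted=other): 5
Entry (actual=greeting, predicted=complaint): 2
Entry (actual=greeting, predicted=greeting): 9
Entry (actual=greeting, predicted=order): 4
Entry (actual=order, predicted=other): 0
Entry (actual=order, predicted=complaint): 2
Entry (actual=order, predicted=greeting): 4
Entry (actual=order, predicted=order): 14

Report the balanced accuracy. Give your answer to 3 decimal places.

Balanced accuracy = mean of per-class recall.
  other: recall = 11/32 = 0.3438
  complaint: recall = 23/25 = 0.9200
  greeting: recall = 9/20 = 0.4500
  order: recall = 14/20 = 0.7000
Mean = (0.3438 + 0.9200 + 0.4500 + 0.7000) / 4 = 0.603

0.603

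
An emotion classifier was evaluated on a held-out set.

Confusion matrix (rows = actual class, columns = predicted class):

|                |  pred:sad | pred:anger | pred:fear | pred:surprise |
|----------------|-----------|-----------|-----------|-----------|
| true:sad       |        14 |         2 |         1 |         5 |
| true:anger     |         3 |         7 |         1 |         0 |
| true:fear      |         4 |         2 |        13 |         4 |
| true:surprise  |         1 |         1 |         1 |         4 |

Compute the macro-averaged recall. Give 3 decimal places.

Per-class recall (TP/(TP+FN)):
  sad: TP=14, FN=2+1+5=8 → 14/22 = 0.6364
  anger: TP=7, FN=3+1+0=4 → 7/11 = 0.6364
  fear: TP=13, FN=4+2+4=10 → 13/23 = 0.5652
  surprise: TP=4, FN=1+1+1=3 → 4/7 = 0.5714
Macro-recall = mean = (0.6364 + 0.6364 + 0.5652 + 0.5714) / 4 = 0.602

0.602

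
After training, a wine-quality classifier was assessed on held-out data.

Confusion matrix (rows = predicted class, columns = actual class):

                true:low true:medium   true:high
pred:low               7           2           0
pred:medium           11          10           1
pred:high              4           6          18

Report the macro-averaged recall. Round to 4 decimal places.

0.6070

Per-class recall (TP/(TP+FN)):
  low: TP=7, FN=11+4=15 → 7/22 = 0.31818
  medium: TP=10, FN=2+6=8 → 10/18 = 0.55556
  high: TP=18, FN=0+1=1 → 18/19 = 0.94737
Macro-recall = mean = (0.31818 + 0.55556 + 0.94737) / 3 = 0.6070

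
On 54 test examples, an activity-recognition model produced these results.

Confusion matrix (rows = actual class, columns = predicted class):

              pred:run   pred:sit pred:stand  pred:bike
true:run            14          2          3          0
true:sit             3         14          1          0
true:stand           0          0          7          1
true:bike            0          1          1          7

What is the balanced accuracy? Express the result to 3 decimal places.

Balanced accuracy = mean of per-class recall.
  run: recall = 14/19 = 0.7368
  sit: recall = 14/18 = 0.7778
  stand: recall = 7/8 = 0.8750
  bike: recall = 7/9 = 0.7778
Mean = (0.7368 + 0.7778 + 0.8750 + 0.7778) / 4 = 0.792

0.792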